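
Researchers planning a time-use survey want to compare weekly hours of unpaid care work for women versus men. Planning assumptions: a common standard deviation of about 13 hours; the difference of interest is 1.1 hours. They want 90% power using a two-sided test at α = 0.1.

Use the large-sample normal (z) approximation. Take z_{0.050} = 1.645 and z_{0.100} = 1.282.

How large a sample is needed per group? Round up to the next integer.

n = 2394 per group

n = (z_{α/2} + z_β)² · (σ₁² + σ₂²) / δ²
  = (1.645 + 1.282)² · (2·13² = 338) / 1.1²
  = 8.5673 · 338 / 1.21
  = 2393.19
Round up → n = 2394 per group.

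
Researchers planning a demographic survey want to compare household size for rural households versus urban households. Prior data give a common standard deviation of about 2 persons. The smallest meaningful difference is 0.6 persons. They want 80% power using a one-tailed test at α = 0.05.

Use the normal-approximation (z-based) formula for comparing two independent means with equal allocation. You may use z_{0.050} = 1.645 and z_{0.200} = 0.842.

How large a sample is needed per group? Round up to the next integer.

n = 138 per group

n = (z_α + z_β)² · (σ₁² + σ₂²) / δ²
  = (1.645 + 0.842)² · (2·2² = 8) / 0.6²
  = 6.1852 · 8 / 0.36
  = 137.45
Round up → n = 138 per group.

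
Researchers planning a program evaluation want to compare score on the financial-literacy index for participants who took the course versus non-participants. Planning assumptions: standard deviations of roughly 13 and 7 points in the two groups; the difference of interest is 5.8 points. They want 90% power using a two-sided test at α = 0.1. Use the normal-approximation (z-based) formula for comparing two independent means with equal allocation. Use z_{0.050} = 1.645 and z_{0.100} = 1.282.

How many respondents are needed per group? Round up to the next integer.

n = (z_{α/2} + z_β)² · (σ₁² + σ₂²) / δ²
  = (1.645 + 1.282)² · (13² + 7² = 218) / 5.8²
  = 8.5673 · 218 / 33.64
  = 55.52
Round up → n = 56 per group.

n = 56 per group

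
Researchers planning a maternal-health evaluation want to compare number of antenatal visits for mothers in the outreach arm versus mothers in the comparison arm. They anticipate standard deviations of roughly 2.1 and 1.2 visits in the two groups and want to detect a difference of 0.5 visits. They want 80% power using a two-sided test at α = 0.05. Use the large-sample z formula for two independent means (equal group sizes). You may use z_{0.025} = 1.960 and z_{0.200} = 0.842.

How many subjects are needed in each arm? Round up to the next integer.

n = (z_{α/2} + z_β)² · (σ₁² + σ₂²) / δ²
  = (1.960 + 0.842)² · (2.1² + 1.2² = 5.85) / 0.5²
  = 7.8512 · 5.85 / 0.25
  = 183.72
Round up → n = 184 per group.

n = 184 per group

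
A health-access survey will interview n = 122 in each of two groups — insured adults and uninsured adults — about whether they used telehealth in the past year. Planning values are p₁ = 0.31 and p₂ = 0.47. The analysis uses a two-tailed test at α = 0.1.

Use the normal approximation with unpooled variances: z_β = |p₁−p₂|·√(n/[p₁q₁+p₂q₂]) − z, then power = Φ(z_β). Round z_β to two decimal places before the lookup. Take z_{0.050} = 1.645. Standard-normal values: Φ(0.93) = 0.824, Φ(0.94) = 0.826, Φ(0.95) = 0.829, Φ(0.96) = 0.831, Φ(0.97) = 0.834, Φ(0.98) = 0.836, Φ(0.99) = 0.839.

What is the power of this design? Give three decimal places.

Power ≈ 0.829

z_β = |p₁−p₂|·√(n/[p₁q₁+p₂q₂]) − z_{α/2}
    = 0.16 · √(122/0.4630) − 1.645
    = 0.16 · 16.2326 − 1.645
    = 2.5972 − 1.645 = 0.9522 → 0.95
Power = Φ(0.95) = 0.829.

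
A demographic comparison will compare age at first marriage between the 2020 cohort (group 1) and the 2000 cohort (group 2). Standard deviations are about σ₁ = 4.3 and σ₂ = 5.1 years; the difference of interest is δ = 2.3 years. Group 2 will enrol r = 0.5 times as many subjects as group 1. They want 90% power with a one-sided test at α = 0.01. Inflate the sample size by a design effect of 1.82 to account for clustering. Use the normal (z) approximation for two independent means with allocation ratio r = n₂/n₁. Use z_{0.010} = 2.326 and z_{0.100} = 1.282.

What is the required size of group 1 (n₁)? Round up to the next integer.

n₁ = (z_α + z_β)² · (σ₁² + σ₂²/r) / δ²
   = (2.326 + 1.282)² · (4.3² + 5.1²/0.5) / 2.3²
   = 13.0177 · (18.49 + 52.02) / 5.29
   = 13.0177 · 70.51 / 5.29
   = 173.51
Design effect: 1.82 × 173.51 = 315.79.
Round up → n₁ = 316; n₂ = r·n₁ = 0.5 × 316 = 158.

n₁ = 316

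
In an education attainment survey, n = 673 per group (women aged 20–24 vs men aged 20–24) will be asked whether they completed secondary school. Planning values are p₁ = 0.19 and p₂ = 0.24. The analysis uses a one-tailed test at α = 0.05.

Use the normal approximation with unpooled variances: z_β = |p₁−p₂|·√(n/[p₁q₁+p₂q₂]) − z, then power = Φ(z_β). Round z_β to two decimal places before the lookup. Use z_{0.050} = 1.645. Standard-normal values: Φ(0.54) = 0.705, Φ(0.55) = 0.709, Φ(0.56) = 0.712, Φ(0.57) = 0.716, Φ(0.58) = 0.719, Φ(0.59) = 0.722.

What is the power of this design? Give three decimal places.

Power ≈ 0.722

z_β = |p₁−p₂|·√(n/[p₁q₁+p₂q₂]) − z_α
    = 0.05 · √(673/0.3363) − 1.645
    = 0.05 · 44.7347 − 1.645
    = 2.2367 − 1.645 = 0.5917 → 0.59
Power = Φ(0.59) = 0.722.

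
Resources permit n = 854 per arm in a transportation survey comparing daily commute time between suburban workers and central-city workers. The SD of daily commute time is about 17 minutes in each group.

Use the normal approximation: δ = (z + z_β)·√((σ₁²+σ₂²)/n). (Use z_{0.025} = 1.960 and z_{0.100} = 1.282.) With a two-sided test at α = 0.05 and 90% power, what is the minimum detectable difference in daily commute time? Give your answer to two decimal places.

δ = (z_{α/2} + z_β) · √((σ₁²+σ₂²)/n)
  = (1.960 + 1.282) · √(578/854)
  = 3.242 · √0.67681
  = 3.242 · 0.8227
  = 2.6672

Minimum detectable difference ≈ 2.67 minutes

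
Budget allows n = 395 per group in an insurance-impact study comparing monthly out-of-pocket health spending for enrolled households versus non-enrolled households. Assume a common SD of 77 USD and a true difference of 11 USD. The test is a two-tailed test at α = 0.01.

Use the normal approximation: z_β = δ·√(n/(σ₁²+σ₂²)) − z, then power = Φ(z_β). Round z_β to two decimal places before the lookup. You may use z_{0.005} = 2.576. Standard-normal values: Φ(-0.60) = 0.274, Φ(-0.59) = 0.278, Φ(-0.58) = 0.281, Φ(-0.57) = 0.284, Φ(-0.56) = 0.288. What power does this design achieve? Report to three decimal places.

Power ≈ 0.284

z_β = δ·√(n/(σ₁²+σ₂²)) − z_{α/2}
    = 11 · √(395/11858) − 2.576
    = 11 · 0.18251 − 2.576
    = 2.0076 − 2.576 = -0.5684 → -0.57
Power = Φ(-0.57) = 0.284.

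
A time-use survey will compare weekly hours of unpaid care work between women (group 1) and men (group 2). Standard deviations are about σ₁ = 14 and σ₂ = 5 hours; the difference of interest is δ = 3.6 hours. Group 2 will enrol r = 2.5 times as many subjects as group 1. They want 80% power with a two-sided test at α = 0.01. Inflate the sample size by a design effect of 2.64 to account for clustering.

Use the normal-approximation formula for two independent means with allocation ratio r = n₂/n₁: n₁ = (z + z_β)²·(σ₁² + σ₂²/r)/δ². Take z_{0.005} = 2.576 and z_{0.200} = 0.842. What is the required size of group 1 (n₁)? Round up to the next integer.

n₁ = 491

n₁ = (z_{α/2} + z_β)² · (σ₁² + σ₂²/r) / δ²
   = (2.576 + 0.842)² · (14² + 5²/2.5) / 3.6²
   = 11.6827 · (196 + 10) / 12.96
   = 11.6827 · 206 / 12.96
   = 185.70
Design effect: 2.64 × 185.70 = 490.24.
Round up → n₁ = 491; n₂ = r·n₁ = 2.5 × 491 = 1228.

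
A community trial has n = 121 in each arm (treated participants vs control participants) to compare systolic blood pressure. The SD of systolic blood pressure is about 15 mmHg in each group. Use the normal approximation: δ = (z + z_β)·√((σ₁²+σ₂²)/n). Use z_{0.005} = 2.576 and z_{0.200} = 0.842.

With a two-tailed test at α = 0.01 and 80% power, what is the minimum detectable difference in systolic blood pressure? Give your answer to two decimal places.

δ = (z_{α/2} + z_β) · √((σ₁²+σ₂²)/n)
  = (2.576 + 0.842) · √(450/121)
  = 3.418 · √3.719
  = 3.418 · 1.9285
  = 6.5915

Minimum detectable difference ≈ 6.59 mmHg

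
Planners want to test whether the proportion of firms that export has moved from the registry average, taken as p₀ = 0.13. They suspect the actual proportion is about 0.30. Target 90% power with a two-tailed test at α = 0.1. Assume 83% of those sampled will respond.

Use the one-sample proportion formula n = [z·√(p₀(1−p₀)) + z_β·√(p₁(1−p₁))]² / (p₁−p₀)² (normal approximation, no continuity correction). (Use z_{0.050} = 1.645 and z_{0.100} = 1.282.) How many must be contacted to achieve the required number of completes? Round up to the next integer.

n = [z_{α/2}·√(p₀q₀) + z_β·√(p₁q₁)]² / (p₁ − p₀)²
  = [1.645·√(0.13·0.87) + 1.282·√(0.30·0.70)]² / (0.17)²
  = [1.645·0.3363 + 1.282·0.4583]² / 0.0289
  = [1.1407]² / 0.0289
  = 45.02
Adjust for 83% response: 45.02 / 0.83 = 54.25.
Round up → n = 55.

n = 55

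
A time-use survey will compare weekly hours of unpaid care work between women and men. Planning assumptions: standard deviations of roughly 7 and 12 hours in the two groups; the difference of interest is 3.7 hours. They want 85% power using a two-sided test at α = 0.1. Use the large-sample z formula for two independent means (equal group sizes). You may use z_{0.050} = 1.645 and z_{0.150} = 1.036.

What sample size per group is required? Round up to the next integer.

n = 102 per group

n = (z_{α/2} + z_β)² · (σ₁² + σ₂²) / δ²
  = (1.645 + 1.036)² · (7² + 12² = 193) / 3.7²
  = 7.1878 · 193 / 13.69
  = 101.33
Round up → n = 102 per group.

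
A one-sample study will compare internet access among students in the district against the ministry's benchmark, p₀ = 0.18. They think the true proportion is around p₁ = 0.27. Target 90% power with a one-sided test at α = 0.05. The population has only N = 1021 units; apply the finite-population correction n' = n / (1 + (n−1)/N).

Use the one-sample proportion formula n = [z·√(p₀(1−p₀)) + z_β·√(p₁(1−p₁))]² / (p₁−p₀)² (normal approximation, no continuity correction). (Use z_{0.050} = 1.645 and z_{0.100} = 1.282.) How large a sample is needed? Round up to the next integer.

n = [z_α·√(p₀q₀) + z_β·√(p₁q₁)]² / (p₁ − p₀)²
  = [1.645·√(0.18·0.82) + 1.282·√(0.27·0.73)]² / (0.09)²
  = [1.645·0.3842 + 1.282·0.4440]² / 0.0081
  = [1.2011]² / 0.0081
  = 178.12
Finite-population correction (N = 1021): 178.12 / (1 + (178.12 − 1)/1021) = 151.79.
Round up → n = 152.

n = 152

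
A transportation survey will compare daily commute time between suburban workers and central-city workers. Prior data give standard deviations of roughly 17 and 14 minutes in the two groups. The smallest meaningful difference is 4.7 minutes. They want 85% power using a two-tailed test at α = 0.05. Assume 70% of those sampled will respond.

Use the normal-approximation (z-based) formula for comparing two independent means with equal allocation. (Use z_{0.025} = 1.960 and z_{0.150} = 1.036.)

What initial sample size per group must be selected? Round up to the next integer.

n = (z_{α/2} + z_β)² · (σ₁² + σ₂²) / δ²
  = (1.960 + 1.036)² · (17² + 14² = 485) / 4.7²
  = 8.9760 · 485 / 22.09
  = 197.07
Adjust for 70% response: 197.07 / 0.70 = 281.53.
Round up → n = 282 per group.

n = 282 per group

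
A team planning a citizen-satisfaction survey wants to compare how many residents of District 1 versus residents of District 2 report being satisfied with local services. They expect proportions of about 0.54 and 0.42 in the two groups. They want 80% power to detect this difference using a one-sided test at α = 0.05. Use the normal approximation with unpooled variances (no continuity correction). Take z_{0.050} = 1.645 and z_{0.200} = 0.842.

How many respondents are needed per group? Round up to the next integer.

n = (z_α + z_β)² · [p₁(1−p₁) + p₂(1−p₂)] / (p₁ − p₂)²
  = (1.645 + 0.842)² · (0.54·0.46 + 0.42·0.58) / (0.12)²
  = (2.487)² · (0.2484 + 0.2436) / 0.0144
  = 6.1852 · 0.4920 / 0.0144
  = 211.33
Round up → n = 212 per group.

n = 212 per group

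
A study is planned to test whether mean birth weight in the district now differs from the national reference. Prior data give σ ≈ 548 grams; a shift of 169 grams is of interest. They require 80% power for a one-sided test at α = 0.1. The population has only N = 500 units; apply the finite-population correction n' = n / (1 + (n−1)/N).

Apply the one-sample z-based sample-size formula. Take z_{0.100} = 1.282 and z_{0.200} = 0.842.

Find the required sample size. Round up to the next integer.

n = 44

n = (z_α + z_β)² · σ² / δ²
  = (1.282 + 0.842)² · 548² / 169²
  = 4.5114 · 300304 / 28561
  = 47.43
Finite-population correction (N = 500): 47.43 / (1 + (47.43 − 1)/500) = 43.40.
Round up → n = 44.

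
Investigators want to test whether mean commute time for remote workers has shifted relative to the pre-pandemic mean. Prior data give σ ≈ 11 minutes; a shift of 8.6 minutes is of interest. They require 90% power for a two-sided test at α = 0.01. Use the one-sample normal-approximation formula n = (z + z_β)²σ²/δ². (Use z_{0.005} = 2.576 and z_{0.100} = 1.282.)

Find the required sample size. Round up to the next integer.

n = (z_{α/2} + z_β)² · σ² / δ²
  = (2.576 + 1.282)² · 11² / 8.6²
  = 14.8842 · 121 / 73.96
  = 24.35
Round up → n = 25.

n = 25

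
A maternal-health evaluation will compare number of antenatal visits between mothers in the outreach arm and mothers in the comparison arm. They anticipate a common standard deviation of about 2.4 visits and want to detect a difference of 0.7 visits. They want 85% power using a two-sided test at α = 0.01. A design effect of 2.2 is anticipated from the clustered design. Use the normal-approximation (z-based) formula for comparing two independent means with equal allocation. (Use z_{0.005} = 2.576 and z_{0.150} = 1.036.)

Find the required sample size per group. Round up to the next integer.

n = (z_{α/2} + z_β)² · (σ₁² + σ₂²) / δ²
  = (2.576 + 1.036)² · (2·2.4² = 11.52) / 0.7²
  = 13.0465 · 11.52 / 0.49
  = 306.73
Design effect: 2.2 × 306.73 = 674.80.
Round up → n = 675 per group.

n = 675 per group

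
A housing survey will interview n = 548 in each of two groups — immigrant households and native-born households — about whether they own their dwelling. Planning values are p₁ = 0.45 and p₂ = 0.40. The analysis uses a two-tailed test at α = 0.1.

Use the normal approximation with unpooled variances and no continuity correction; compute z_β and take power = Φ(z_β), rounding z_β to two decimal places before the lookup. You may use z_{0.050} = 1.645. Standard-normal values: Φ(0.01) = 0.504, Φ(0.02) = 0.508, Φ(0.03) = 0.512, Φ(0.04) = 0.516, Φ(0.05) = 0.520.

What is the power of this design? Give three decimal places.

Power ≈ 0.512

z_β = |p₁−p₂|·√(n/[p₁q₁+p₂q₂]) − z_{α/2}
    = 0.05 · √(548/0.4875) − 1.645
    = 0.05 · 33.5276 − 1.645
    = 1.6764 − 1.645 = 0.0314 → 0.03
Power = Φ(0.03) = 0.512.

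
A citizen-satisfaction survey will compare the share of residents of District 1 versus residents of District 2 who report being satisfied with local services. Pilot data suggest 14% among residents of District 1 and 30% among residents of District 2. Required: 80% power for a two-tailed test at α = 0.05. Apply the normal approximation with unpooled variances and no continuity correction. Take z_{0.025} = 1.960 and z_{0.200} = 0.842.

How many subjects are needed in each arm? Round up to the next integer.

n = 102 per group

n = (z_{α/2} + z_β)² · [p₁(1−p₁) + p₂(1−p₂)] / (p₁ − p₂)²
  = (1.960 + 0.842)² · (0.14·0.86 + 0.30·0.70) / (-0.16)²
  = (2.802)² · (0.1204 + 0.2100) / 0.0256
  = 7.8512 · 0.3304 / 0.0256
  = 101.33
Round up → n = 102 per group.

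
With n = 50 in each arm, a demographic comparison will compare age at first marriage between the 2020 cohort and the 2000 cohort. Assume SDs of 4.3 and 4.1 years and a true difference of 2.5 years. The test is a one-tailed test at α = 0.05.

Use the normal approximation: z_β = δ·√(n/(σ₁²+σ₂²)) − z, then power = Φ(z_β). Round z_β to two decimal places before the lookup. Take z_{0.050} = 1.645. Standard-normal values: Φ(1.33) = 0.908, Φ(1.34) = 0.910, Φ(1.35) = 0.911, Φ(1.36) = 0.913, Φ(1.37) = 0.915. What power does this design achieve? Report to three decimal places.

z_β = δ·√(n/(σ₁²+σ₂²)) − z_α
    = 2.5 · √(50/35.3) − 1.645
    = 2.5 · 1.19014 − 1.645
    = 2.9753 − 1.645 = 1.3303 → 1.33
Power = Φ(1.33) = 0.908.

Power ≈ 0.908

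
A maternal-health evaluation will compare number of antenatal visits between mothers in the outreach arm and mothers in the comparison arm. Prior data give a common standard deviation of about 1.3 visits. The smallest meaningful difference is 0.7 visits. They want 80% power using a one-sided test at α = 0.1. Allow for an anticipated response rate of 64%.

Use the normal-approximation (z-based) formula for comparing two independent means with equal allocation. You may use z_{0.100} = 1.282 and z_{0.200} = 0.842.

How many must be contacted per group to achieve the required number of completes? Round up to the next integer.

n = 49 per group

n = (z_α + z_β)² · (σ₁² + σ₂²) / δ²
  = (1.282 + 0.842)² · (2·1.3² = 3.38) / 0.7²
  = 4.5114 · 3.38 / 0.49
  = 31.12
Adjust for 64% response: 31.12 / 0.64 = 48.62.
Round up → n = 49 per group.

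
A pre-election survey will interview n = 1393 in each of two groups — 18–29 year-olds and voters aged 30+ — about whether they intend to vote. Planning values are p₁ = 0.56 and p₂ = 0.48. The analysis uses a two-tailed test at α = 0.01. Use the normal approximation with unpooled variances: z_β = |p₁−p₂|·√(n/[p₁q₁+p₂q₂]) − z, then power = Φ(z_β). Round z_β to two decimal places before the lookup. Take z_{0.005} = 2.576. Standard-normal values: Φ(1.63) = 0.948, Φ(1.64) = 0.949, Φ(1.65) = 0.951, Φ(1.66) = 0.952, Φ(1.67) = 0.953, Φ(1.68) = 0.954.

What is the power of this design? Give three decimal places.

z_β = |p₁−p₂|·√(n/[p₁q₁+p₂q₂]) − z_{α/2}
    = 0.08 · √(1393/0.4960) − 2.576
    = 0.08 · 52.9950 − 2.576
    = 4.2396 − 2.576 = 1.6636 → 1.66
Power = Φ(1.66) = 0.952.

Power ≈ 0.952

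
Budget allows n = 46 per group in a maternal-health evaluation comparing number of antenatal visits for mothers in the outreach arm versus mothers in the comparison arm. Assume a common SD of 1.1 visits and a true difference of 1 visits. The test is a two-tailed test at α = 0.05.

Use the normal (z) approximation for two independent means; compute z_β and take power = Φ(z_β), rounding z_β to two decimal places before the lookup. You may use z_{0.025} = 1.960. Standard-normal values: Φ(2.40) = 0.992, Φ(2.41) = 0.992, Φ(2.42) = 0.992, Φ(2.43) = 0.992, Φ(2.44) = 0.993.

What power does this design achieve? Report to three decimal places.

z_β = δ·√(n/(σ₁²+σ₂²)) − z_{α/2}
    = 1 · √(46/2.42) − 1.960
    = 1 · 4.35985 − 1.960
    = 4.3598 − 1.960 = 2.3998 → 2.40
Power = Φ(2.40) = 0.992.

Power ≈ 0.992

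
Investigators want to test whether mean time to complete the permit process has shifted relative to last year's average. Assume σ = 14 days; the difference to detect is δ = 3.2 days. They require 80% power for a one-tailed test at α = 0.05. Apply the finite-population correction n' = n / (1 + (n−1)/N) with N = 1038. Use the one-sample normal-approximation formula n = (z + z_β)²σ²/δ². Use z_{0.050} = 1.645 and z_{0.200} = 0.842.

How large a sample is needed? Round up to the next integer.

n = 107

n = (z_α + z_β)² · σ² / δ²
  = (1.645 + 0.842)² · 14² / 3.2²
  = 6.1852 · 196 / 10.24
  = 118.39
Finite-population correction (N = 1038): 118.39 / (1 + (118.39 − 1)/1038) = 106.36.
Round up → n = 107.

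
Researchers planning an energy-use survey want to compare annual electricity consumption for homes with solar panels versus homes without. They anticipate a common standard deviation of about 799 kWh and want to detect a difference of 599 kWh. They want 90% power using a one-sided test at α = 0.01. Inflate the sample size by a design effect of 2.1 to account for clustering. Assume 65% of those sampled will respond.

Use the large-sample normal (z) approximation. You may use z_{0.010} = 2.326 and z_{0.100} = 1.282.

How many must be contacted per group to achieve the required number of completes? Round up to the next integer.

n = (z_α + z_β)² · (σ₁² + σ₂²) / δ²
  = (2.326 + 1.282)² · (2·799² = 1276802) / 599²
  = 13.0177 · 1276802 / 358801
  = 46.32
Design effect: 2.1 × 46.32 = 97.28.
Adjust for 65% response: 97.28 / 0.65 = 149.66.
Round up → n = 150 per group.

n = 150 per group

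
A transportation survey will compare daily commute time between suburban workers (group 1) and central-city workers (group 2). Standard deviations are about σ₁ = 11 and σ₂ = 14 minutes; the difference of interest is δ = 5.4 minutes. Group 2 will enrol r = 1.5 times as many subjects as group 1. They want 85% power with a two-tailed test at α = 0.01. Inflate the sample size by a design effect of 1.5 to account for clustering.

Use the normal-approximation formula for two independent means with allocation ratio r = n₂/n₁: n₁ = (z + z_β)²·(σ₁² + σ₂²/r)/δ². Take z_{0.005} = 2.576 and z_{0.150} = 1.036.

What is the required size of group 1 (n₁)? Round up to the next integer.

n₁ = (z_{α/2} + z_β)² · (σ₁² + σ₂²/r) / δ²
   = (2.576 + 1.036)² · (11² + 14²/1.5) / 5.4²
   = 13.0465 · (121 + 130.6667) / 29.16
   = 13.0465 · 251.6667 / 29.16
   = 112.60
Design effect: 1.5 × 112.60 = 168.90.
Round up → n₁ = 169; n₂ = r·n₁ = 1.5 × 169 = 254.

n₁ = 169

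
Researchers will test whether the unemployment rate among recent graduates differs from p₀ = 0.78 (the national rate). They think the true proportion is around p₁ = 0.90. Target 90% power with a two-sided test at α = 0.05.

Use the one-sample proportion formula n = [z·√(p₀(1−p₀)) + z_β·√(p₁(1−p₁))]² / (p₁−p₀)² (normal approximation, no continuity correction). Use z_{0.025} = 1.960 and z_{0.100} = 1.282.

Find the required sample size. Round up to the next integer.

n = [z_{α/2}·√(p₀q₀) + z_β·√(p₁q₁)]² / (p₁ − p₀)²
  = [1.960·√(0.78·0.22) + 1.282·√(0.90·0.10)]² / (0.12)²
  = [1.960·0.4142 + 1.282·0.3000]² / 0.0144
  = [1.1965]² / 0.0144
  = 99.42
Round up → n = 100.

n = 100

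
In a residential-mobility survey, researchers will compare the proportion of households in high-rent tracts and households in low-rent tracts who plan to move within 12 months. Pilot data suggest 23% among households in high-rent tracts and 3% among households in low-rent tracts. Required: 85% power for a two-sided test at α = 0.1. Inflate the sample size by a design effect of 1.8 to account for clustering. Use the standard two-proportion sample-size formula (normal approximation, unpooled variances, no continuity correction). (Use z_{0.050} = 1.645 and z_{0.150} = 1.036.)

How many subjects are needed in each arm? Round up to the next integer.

n = (z_{α/2} + z_β)² · [p₁(1−p₁) + p₂(1−p₂)] / (p₁ − p₂)²
  = (1.645 + 1.036)² · (0.23·0.77 + 0.03·0.97) / (0.20)²
  = (2.681)² · (0.1771 + 0.0291) / 0.0400
  = 7.1878 · 0.2062 / 0.0400
  = 37.05
Design effect: 1.8 × 37.05 = 66.70.
Round up → n = 67 per group.

n = 67 per group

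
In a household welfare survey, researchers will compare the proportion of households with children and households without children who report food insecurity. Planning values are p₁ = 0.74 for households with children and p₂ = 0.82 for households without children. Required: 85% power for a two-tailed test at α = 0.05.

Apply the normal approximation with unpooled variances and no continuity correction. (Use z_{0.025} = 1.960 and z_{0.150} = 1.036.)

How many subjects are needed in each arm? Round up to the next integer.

n = (z_{α/2} + z_β)² · [p₁(1−p₁) + p₂(1−p₂)] / (p₁ − p₂)²
  = (1.960 + 1.036)² · (0.74·0.26 + 0.82·0.18) / (-0.08)²
  = (2.996)² · (0.1924 + 0.1476) / 0.0064
  = 8.9760 · 0.3400 / 0.0064
  = 476.85
Round up → n = 477 per group.

n = 477 per group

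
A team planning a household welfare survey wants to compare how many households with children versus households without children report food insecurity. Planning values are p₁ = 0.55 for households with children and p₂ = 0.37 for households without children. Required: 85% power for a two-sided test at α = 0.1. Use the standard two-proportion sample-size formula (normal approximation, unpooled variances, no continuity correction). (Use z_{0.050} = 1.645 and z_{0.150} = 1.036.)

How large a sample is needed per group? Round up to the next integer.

n = 107 per group

n = (z_{α/2} + z_β)² · [p₁(1−p₁) + p₂(1−p₂)] / (p₁ − p₂)²
  = (1.645 + 1.036)² · (0.55·0.45 + 0.37·0.63) / (0.18)²
  = (2.681)² · (0.2475 + 0.2331) / 0.0324
  = 7.1878 · 0.4806 / 0.0324
  = 106.62
Round up → n = 107 per group.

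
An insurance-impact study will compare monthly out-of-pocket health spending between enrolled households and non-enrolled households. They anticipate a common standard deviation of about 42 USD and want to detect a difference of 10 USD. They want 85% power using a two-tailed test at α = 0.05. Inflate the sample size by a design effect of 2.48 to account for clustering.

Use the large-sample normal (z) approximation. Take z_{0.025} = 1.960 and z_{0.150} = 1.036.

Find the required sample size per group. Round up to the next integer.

n = (z_{α/2} + z_β)² · (σ₁² + σ₂²) / δ²
  = (1.960 + 1.036)² · (2·42² = 3528) / 10²
  = 8.9760 · 3528 / 100
  = 316.67
Design effect: 2.48 × 316.67 = 785.35.
Round up → n = 786 per group.

n = 786 per group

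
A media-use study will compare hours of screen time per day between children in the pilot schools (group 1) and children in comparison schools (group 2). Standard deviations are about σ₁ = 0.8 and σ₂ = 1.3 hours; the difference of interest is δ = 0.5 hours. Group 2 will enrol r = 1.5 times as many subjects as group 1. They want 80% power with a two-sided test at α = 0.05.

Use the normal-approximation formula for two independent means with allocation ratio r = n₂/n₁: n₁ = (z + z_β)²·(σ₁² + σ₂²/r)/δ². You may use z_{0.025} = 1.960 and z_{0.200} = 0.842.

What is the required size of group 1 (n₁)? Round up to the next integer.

n₁ = (z_{α/2} + z_β)² · (σ₁² + σ₂²/r) / δ²
   = (1.960 + 0.842)² · (0.8² + 1.3²/1.5) / 0.5²
   = 7.8512 · (0.64 + 1.1267) / 0.25
   = 7.8512 · 1.7667 / 0.25
   = 55.48
Round up → n₁ = 56; n₂ = r·n₁ = 1.5 × 56 = 84.

n₁ = 56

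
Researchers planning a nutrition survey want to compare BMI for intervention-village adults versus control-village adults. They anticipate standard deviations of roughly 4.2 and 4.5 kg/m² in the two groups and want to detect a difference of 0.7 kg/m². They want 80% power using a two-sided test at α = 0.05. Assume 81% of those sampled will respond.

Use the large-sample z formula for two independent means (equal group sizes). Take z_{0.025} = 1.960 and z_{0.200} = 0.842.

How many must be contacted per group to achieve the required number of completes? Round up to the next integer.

n = (z_{α/2} + z_β)² · (σ₁² + σ₂²) / δ²
  = (1.960 + 0.842)² · (4.2² + 4.5² = 37.89) / 0.7²
  = 7.8512 · 37.89 / 0.49
  = 607.11
Adjust for 81% response: 607.11 / 0.81 = 749.51.
Round up → n = 750 per group.

n = 750 per group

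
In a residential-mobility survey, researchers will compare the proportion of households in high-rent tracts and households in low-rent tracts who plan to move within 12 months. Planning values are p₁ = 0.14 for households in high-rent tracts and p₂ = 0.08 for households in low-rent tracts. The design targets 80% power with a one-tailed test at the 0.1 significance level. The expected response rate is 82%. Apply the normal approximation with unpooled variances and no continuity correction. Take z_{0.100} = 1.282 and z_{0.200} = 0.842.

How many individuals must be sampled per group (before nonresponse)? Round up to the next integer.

n = 297 per group

n = (z_α + z_β)² · [p₁(1−p₁) + p₂(1−p₂)] / (p₁ − p₂)²
  = (1.282 + 0.842)² · (0.14·0.86 + 0.08·0.92) / (0.06)²
  = (2.124)² · (0.1204 + 0.0736) / 0.0036
  = 4.5114 · 0.1940 / 0.0036
  = 243.11
Adjust for 82% response: 243.11 / 0.82 = 296.48.
Round up → n = 297 per group.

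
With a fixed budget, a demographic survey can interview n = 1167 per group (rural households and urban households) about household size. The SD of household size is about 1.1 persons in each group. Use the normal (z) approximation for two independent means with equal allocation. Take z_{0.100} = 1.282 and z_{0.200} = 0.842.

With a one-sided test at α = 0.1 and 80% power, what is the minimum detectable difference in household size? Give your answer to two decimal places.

δ = (z_α + z_β) · √((σ₁²+σ₂²)/n)
  = (1.282 + 0.842) · √(2.42/1167)
  = 2.124 · √0.00207
  = 2.124 · 0.0455
  = 0.0967

Minimum detectable difference ≈ 0.10 persons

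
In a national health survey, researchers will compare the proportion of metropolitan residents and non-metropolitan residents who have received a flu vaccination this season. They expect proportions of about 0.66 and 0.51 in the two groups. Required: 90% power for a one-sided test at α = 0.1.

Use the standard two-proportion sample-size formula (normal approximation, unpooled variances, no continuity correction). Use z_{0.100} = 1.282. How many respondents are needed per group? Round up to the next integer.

n = 139 per group

n = (z_α + z_β)² · [p₁(1−p₁) + p₂(1−p₂)] / (p₁ − p₂)²
  = (1.282 + 1.282)² · (0.66·0.34 + 0.51·0.49) / (0.15)²
  = (2.564)² · (0.2244 + 0.2499) / 0.0225
  = 6.5741 · 0.4743 / 0.0225
  = 138.58
Round up → n = 139 per group.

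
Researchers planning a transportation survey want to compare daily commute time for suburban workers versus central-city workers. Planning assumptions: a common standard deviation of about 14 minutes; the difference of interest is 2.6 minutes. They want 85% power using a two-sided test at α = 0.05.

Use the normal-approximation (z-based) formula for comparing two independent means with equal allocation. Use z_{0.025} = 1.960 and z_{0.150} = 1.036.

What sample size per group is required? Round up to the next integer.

n = (z_{α/2} + z_β)² · (σ₁² + σ₂²) / δ²
  = (1.960 + 1.036)² · (2·14² = 392) / 2.6²
  = 8.9760 · 392 / 6.76
  = 520.50
Round up → n = 521 per group.

n = 521 per group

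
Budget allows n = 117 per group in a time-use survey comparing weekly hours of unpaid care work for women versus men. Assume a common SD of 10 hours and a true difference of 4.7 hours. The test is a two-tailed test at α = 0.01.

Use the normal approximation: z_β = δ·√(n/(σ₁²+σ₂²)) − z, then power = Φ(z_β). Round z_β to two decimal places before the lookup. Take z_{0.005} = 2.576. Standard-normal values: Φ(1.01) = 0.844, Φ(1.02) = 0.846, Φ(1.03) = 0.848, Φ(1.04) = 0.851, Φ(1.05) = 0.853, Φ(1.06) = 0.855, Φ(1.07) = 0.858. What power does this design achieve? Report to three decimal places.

z_β = δ·√(n/(σ₁²+σ₂²)) − z_{α/2}
    = 4.7 · √(117/200) − 2.576
    = 4.7 · 0.76485 − 2.576
    = 3.5948 − 2.576 = 1.0188 → 1.02
Power = Φ(1.02) = 0.846.

Power ≈ 0.846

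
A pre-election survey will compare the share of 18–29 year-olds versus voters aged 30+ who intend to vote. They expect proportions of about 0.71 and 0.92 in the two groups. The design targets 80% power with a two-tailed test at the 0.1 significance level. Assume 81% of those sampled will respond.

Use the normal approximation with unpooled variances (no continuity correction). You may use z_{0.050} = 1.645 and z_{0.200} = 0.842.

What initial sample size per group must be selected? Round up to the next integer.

n = (z_{α/2} + z_β)² · [p₁(1−p₁) + p₂(1−p₂)] / (p₁ − p₂)²
  = (1.645 + 0.842)² · (0.71·0.29 + 0.92·0.08) / (-0.21)²
  = (2.487)² · (0.2059 + 0.0736) / 0.0441
  = 6.1852 · 0.2795 / 0.0441
  = 39.20
Adjust for 81% response: 39.20 / 0.81 = 48.40.
Round up → n = 49 per group.

n = 49 per group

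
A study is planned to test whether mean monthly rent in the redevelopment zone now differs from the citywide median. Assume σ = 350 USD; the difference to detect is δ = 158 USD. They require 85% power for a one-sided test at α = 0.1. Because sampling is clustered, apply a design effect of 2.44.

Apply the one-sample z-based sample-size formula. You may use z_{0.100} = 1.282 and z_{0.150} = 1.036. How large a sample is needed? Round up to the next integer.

n = (z_α + z_β)² · σ² / δ²
  = (1.282 + 1.036)² · 350² / 158²
  = 5.3731 · 122500 / 24964
  = 26.37
Design effect: 2.44 × 26.37 = 64.33.
Round up → n = 65.

n = 65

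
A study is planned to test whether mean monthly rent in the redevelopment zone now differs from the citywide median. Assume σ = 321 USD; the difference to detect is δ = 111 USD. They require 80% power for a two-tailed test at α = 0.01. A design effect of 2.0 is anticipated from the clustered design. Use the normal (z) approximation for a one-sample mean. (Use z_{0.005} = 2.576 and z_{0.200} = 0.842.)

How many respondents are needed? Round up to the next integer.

n = (z_{α/2} + z_β)² · σ² / δ²
  = (2.576 + 0.842)² · 321² / 111²
  = 11.6827 · 103041 / 12321
  = 97.70
Design effect: 2.0 × 97.70 = 195.41.
Round up → n = 196.

n = 196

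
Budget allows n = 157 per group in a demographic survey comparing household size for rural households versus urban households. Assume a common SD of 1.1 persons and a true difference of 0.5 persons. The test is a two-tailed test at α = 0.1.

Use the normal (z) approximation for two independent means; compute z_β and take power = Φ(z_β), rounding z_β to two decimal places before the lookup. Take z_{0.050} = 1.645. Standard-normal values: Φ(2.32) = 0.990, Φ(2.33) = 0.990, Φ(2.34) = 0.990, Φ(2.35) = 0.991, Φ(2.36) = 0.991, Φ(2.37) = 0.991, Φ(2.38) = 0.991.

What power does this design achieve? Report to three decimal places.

z_β = δ·√(n/(σ₁²+σ₂²)) − z_{α/2}
    = 0.5 · √(157/2.42) − 1.645
    = 0.5 · 8.05457 − 1.645
    = 4.0273 − 1.645 = 2.3823 → 2.38
Power = Φ(2.38) = 0.991.

Power ≈ 0.991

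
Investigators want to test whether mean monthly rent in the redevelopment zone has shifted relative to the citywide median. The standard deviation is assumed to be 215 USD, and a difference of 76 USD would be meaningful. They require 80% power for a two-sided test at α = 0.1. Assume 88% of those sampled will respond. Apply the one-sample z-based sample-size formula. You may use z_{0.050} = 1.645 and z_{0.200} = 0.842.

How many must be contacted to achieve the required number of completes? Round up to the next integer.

n = 57

n = (z_{α/2} + z_β)² · σ² / δ²
  = (1.645 + 0.842)² · 215² / 76²
  = 6.1852 · 46225 / 5776
  = 49.50
Adjust for 88% response: 49.50 / 0.88 = 56.25.
Round up → n = 57.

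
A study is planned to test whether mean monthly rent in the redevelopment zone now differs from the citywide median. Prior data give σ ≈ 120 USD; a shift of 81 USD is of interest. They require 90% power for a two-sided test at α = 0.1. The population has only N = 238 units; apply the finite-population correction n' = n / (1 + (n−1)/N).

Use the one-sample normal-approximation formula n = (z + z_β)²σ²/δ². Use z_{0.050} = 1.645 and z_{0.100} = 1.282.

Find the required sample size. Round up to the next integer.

n = (z_{α/2} + z_β)² · σ² / δ²
  = (1.645 + 1.282)² · 120² / 81²
  = 8.5673 · 14400 / 6561
  = 18.80
Finite-population correction (N = 238): 18.80 / (1 + (18.80 − 1)/238) = 17.49.
Round up → n = 18.

n = 18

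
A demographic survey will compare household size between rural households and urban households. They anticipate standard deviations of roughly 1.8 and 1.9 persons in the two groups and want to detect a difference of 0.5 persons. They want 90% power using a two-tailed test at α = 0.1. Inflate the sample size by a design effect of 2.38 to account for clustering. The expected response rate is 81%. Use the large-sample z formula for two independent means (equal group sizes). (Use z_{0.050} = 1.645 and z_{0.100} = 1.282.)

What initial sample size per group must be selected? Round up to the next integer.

n = (z_{α/2} + z_β)² · (σ₁² + σ₂²) / δ²
  = (1.645 + 1.282)² · (1.8² + 1.9² = 6.85) / 0.5²
  = 8.5673 · 6.85 / 0.25
  = 234.74
Design effect: 2.38 × 234.74 = 558.69.
Adjust for 81% response: 558.69 / 0.81 = 689.74.
Round up → n = 690 per group.

n = 690 per group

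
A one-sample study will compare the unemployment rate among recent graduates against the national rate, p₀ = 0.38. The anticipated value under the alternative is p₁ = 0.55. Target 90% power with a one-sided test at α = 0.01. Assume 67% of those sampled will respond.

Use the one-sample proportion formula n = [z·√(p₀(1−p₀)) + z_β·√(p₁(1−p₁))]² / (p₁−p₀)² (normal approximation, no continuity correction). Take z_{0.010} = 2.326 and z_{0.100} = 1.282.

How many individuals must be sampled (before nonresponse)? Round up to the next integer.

n = [z_α·√(p₀q₀) + z_β·√(p₁q₁)]² / (p₁ − p₀)²
  = [2.326·√(0.38·0.62) + 1.282·√(0.55·0.45)]² / (0.17)²
  = [2.326·0.4854 + 1.282·0.4975]² / 0.0289
  = [1.7668]² / 0.0289
  = 108.01
Adjust for 67% response: 108.01 / 0.67 = 161.21.
Round up → n = 162.

n = 162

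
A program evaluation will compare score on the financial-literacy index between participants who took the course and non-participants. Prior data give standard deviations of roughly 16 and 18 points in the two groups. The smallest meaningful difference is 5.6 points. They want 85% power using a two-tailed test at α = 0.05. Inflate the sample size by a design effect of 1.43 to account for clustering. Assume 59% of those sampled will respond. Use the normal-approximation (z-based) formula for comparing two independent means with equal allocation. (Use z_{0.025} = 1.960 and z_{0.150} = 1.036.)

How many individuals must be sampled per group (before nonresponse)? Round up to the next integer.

n = (z_{α/2} + z_β)² · (σ₁² + σ₂²) / δ²
  = (1.960 + 1.036)² · (16² + 18² = 580) / 5.6²
  = 8.9760 · 580 / 31.36
  = 166.01
Design effect: 1.43 × 166.01 = 237.40.
Adjust for 59% response: 237.40 / 0.59 = 402.36.
Round up → n = 403 per group.

n = 403 per group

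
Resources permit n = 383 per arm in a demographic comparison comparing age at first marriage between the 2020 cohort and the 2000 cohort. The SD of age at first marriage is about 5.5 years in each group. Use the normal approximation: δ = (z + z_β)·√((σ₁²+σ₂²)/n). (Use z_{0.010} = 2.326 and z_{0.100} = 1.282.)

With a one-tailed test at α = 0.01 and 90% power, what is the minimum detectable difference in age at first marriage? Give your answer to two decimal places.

Minimum detectable difference ≈ 1.43 years

δ = (z_α + z_β) · √((σ₁²+σ₂²)/n)
  = (2.326 + 1.282) · √(60.5/383)
  = 3.608 · √0.15796
  = 3.608 · 0.3974
  = 1.4340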